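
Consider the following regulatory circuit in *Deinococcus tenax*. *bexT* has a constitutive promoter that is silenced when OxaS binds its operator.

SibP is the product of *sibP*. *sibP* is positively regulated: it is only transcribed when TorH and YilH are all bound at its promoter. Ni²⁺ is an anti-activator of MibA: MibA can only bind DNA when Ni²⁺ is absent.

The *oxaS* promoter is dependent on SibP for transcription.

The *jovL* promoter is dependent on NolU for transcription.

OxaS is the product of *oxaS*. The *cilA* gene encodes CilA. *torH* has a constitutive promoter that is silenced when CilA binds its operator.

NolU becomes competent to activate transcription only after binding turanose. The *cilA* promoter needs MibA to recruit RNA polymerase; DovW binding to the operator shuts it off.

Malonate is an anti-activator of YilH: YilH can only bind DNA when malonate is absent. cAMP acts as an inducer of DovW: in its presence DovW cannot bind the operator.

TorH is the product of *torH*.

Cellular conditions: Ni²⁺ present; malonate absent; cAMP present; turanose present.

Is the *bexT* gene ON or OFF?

OFF

cAMP is present, so DovW is inactive.
Ni²⁺ is present, so MibA is inactive.
Required activator MibA is absent, so *cilA* is not transcribed.
So CilA is not produced.
With no repressor bound, *torH* is transcribed.
So TorH is produced and active.
Malonate is absent, so YilH is active.
No repressor is bound and TorH and YilH are active, so *sibP* is transcribed.
So SibP is produced and active.
No repressor is bound and SibP is active, so *oxaS* is transcribed.
So OxaS is produced and active.
With repressor OxaS bound, *bexT* is not transcribed.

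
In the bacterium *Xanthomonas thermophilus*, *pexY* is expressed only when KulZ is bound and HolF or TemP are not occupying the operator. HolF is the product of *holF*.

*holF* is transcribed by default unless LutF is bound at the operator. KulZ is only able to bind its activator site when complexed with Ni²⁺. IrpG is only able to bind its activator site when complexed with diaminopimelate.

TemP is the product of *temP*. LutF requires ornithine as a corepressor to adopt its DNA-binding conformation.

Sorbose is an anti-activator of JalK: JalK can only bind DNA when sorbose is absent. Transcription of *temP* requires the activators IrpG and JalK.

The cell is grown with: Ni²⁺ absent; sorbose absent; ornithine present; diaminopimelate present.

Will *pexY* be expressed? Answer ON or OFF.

Ornithine is present, so LutF is active.
With repressor LutF bound, *holF* is not transcribed.
So HolF is not produced.
Ni²⁺ is absent, so KulZ is inactive.
Diaminopimelate is present, so IrpG is active.
Sorbose is absent, so JalK is active.
No repressor is bound and IrpG and JalK are active, so *temP* is transcribed.
So TemP is produced and active.
With repressor TemP bound, *pexY* is not transcribed.

OFF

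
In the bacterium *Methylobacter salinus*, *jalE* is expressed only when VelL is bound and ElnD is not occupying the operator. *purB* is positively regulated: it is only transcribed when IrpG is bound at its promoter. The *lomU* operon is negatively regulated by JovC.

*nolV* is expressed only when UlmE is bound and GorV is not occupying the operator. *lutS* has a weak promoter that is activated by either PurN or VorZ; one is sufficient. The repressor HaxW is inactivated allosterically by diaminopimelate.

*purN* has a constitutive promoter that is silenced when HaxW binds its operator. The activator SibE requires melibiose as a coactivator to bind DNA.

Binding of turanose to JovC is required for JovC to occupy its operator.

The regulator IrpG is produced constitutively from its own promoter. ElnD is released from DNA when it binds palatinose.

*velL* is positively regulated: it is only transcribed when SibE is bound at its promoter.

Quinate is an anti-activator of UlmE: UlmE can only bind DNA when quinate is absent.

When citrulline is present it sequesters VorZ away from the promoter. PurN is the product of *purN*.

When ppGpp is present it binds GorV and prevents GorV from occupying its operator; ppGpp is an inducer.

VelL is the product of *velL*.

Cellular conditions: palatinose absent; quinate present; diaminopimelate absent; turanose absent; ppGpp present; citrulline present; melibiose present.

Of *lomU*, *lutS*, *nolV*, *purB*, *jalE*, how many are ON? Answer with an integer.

Turanose is absent, so JovC is inactive.
With no repressor bound, *lomU* is transcribed.
→ *lomU* is ON.
Diaminopimelate is absent, so HaxW is active.
With repressor HaxW bound, *purN* is not transcribed.
So PurN is not produced.
Citrulline is present, so VorZ is inactive.
No activator is available at the *lutS* promoter, so *lutS* is not transcribed.
→ *lutS* is OFF.
ppGpp is present, so GorV is inactive.
Quinate is present, so UlmE is inactive.
Required activator UlmE is absent, so *nolV* is not transcribed.
→ *nolV* is OFF.
IrpG is produced constitutively and is active.
No repressor is bound and IrpG is active, so *purB* is transcribed.
→ *purB* is ON.
Melibiose is present, so SibE is active.
No repressor is bound and SibE is active, so *velL* is transcribed.
So VelL is produced and active.
Palatinose is absent, so ElnD is active.
With repressor ElnD bound, *jalE* is not transcribed.
→ *jalE* is OFF.
2 of the 5 genes are transcribed.

2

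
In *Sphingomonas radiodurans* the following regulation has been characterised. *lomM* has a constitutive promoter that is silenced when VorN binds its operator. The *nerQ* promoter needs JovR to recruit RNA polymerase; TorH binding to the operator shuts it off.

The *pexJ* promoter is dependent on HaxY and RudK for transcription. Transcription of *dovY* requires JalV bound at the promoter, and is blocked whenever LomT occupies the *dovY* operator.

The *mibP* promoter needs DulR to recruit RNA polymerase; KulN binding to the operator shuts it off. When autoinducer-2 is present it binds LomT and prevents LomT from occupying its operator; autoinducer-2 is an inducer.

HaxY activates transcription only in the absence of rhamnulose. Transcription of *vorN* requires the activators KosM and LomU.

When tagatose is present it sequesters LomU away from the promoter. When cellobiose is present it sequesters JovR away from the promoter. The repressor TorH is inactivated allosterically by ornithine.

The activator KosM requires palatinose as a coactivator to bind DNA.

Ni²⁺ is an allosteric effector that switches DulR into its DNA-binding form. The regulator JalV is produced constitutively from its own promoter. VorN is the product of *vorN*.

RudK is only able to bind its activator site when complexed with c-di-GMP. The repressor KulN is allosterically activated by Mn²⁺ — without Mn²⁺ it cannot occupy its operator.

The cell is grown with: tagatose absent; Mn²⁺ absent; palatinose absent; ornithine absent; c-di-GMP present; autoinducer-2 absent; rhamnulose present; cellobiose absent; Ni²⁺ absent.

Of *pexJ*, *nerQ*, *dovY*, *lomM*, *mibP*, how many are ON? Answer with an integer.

Rhamnulose is present, so HaxY is inactive.
c-di-GMP is present, so RudK is active.
Required activator HaxY is absent, so *pexJ* is not transcribed.
→ *pexJ* is OFF.
Cellobiose is absent, so JovR is active.
Ornithine is absent, so TorH is active.
With repressor TorH bound, *nerQ* is not transcribed.
→ *nerQ* is OFF.
JalV is produced constitutively and is active.
Autoinducer-2 is absent, so LomT is active.
With repressor LomT bound, *dovY* is not transcribed.
→ *dovY* is OFF.
Palatinose is absent, so KosM is inactive.
Tagatose is absent, so LomU is active.
Required activator KosM is absent, so *vorN* is not transcribed.
So VorN is not produced.
With no repressor bound, *lomM* is transcribed.
→ *lomM* is ON.
Ni²⁺ is absent, so DulR is inactive.
Mn²⁺ is absent, so KulN is inactive.
Required activator DulR is absent, so *mibP* is not transcribed.
→ *mibP* is OFF.
1 of the 5 genes is transcribed.

1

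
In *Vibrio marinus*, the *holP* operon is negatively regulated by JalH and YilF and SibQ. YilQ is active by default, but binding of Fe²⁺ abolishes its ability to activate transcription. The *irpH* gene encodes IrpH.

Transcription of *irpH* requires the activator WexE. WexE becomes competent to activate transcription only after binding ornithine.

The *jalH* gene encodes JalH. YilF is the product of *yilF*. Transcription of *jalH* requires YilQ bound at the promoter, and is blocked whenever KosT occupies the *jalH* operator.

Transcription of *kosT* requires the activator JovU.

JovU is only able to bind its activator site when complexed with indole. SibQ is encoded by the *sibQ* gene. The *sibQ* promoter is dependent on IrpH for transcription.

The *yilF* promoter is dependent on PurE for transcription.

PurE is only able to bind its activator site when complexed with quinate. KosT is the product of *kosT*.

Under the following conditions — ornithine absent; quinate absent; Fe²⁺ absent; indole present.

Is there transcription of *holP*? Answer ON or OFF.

ON

Indole is present, so JovU is active.
No repressor is bound and JovU is active, so *kosT* is transcribed.
So KosT is produced and active.
Fe²⁺ is absent, so YilQ is active.
With repressor KosT bound, *jalH* is not transcribed.
So JalH is not produced.
Quinate is absent, so PurE is inactive.
Required activator PurE is absent, so *yilF* is not transcribed.
So YilF is not produced.
Ornithine is absent, so WexE is inactive.
Required activator WexE is absent, so *irpH* is not transcribed.
So IrpH is not produced.
Required activator IrpH is absent, so *sibQ* is not transcribed.
So SibQ is not produced.
With no repressor bound, *holP* is transcribed.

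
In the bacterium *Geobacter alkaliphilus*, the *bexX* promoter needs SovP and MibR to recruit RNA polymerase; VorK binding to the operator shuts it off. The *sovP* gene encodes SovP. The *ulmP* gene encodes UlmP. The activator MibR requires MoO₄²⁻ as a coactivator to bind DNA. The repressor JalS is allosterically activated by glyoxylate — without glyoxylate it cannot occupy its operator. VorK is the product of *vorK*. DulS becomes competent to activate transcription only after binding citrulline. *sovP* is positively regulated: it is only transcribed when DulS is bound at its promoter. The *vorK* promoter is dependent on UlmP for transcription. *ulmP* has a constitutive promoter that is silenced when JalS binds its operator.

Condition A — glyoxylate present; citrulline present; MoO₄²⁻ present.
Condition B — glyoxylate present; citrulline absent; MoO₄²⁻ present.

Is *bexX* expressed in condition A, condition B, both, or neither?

A only

Condition A:
Glyoxylate is present, so JalS is active.
With repressor JalS bound, *ulmP* is not transcribed.
So UlmP is not produced.
Required activator UlmP is absent, so *vorK* is not transcribed.
So VorK is not produced.
Citrulline is present, so DulS is active.
No repressor is bound and DulS is active, so *sovP* is transcribed.
So SovP is produced and active.
MoO₄²⁻ is present, so MibR is active.
No repressor is bound and SovP and MibR are active, so *bexX* is transcribed.
→ *bexX* is ON in A.
Condition B:
Glyoxylate is present, so JalS is active.
With repressor JalS bound, *ulmP* is not transcribed.
So UlmP is not produced.
Required activator UlmP is absent, so *vorK* is not transcribed.
So VorK is not produced.
Citrulline is absent, so DulS is inactive.
Required activator DulS is absent, so *sovP* is not transcribed.
So SovP is not produced.
MoO₄²⁻ is present, so MibR is active.
Required activator SovP is absent, so *bexX* is not transcribed.
→ *bexX* is OFF in B.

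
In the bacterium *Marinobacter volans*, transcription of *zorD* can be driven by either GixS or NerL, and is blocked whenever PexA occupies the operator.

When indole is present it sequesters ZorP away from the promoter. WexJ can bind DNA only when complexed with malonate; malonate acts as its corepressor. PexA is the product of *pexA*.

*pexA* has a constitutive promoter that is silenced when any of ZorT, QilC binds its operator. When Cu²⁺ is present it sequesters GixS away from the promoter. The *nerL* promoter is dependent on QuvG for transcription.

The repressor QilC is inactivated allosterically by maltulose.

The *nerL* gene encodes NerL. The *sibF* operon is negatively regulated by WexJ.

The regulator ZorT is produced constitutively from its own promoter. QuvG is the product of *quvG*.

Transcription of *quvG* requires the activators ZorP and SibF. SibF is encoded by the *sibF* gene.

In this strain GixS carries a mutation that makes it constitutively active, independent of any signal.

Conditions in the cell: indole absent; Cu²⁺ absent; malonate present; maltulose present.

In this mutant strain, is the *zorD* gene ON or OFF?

GixS is constitutively active in this strain.
Indole is absent, so ZorP is active.
Malonate is present, so WexJ is active.
With repressor WexJ bound, *sibF* is not transcribed.
So SibF is not produced.
Required activator SibF is absent, so *quvG* is not transcribed.
So QuvG is not produced.
Required activator QuvG is absent, so *nerL* is not transcribed.
So NerL is not produced.
ZorT is produced constitutively and is active.
Maltulose is present, so QilC is inactive.
With repressor ZorT bound, *pexA* is not transcribed.
So PexA is not produced.
Activator GixS is present, so *zorD* is transcribed.

ON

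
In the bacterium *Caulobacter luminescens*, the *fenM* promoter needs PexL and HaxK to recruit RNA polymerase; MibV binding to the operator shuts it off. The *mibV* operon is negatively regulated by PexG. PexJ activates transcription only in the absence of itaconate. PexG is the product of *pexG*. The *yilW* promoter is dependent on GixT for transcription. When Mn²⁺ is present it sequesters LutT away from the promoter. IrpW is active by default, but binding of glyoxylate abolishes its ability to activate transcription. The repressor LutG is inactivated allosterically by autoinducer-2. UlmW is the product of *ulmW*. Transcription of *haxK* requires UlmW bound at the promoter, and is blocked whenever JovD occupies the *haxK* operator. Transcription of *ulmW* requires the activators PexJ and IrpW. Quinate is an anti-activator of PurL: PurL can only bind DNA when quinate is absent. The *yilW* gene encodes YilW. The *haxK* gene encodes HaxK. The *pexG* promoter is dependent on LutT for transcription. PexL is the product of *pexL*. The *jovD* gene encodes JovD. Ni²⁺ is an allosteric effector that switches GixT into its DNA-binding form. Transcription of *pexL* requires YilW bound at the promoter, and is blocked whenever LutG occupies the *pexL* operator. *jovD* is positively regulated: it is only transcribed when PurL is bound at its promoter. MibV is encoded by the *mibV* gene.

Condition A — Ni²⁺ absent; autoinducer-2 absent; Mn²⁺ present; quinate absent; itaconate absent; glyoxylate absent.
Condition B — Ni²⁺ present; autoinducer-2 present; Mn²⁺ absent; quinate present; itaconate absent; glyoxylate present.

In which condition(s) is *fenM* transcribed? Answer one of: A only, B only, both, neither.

Condition A:
Ni²⁺ is absent, so GixT is inactive.
Required activator GixT is absent, so *yilW* is not transcribed.
So YilW is not produced.
Autoinducer-2 is absent, so LutG is active.
With repressor LutG bound, *pexL* is not transcribed.
So PexL is not produced.
Mn²⁺ is present, so LutT is inactive.
Required activator LutT is absent, so *pexG* is not transcribed.
So PexG is not produced.
With no repressor bound, *mibV* is transcribed.
So MibV is produced and active.
Quinate is absent, so PurL is active.
No repressor is bound and PurL is active, so *jovD* is transcribed.
So JovD is produced and active.
Itaconate is absent, so PexJ is active.
Glyoxylate is absent, so IrpW is active.
No repressor is bound and PexJ and IrpW are active, so *ulmW* is transcribed.
So UlmW is produced and active.
With repressor JovD bound, *haxK* is not transcribed.
So HaxK is not produced.
With repressor MibV bound, *fenM* is not transcribed.
→ *fenM* is OFF in A.
Condition B:
Ni²⁺ is present, so GixT is active.
No repressor is bound and GixT is active, so *yilW* is transcribed.
So YilW is produced and active.
Autoinducer-2 is present, so LutG is inactive.
No repressor is bound and YilW is active, so *pexL* is transcribed.
So PexL is produced and active.
Mn²⁺ is absent, so LutT is active.
No repressor is bound and LutT is active, so *pexG* is transcribed.
So PexG is produced and active.
With repressor PexG bound, *mibV* is not transcribed.
So MibV is not produced.
Quinate is present, so PurL is inactive.
Required activator PurL is absent, so *jovD* is not transcribed.
So JovD is not produced.
Itaconate is absent, so PexJ is active.
Glyoxylate is present, so IrpW is inactive.
Required activator IrpW is absent, so *ulmW* is not transcribed.
So UlmW is not produced.
Required activator UlmW is absent, so *haxK* is not transcribed.
So HaxK is not produced.
Required activator HaxK is absent, so *fenM* is not transcribed.
→ *fenM* is OFF in B.

neither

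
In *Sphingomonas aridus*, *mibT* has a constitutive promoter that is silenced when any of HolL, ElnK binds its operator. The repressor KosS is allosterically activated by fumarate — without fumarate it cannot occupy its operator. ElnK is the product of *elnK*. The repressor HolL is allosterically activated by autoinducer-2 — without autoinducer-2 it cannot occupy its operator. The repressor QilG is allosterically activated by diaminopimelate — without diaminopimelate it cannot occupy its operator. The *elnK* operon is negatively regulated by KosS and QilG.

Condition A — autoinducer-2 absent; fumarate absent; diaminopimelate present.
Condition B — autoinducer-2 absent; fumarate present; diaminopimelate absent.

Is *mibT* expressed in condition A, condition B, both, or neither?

both

Condition A:
Autoinducer-2 is absent, so HolL is inactive.
Fumarate is absent, so KosS is inactive.
Diaminopimelate is present, so QilG is active.
With repressor QilG bound, *elnK* is not transcribed.
So ElnK is not produced.
With no repressor bound, *mibT* is transcribed.
→ *mibT* is ON in A.
Condition B:
Autoinducer-2 is absent, so HolL is inactive.
Fumarate is present, so KosS is active.
Diaminopimelate is absent, so QilG is inactive.
With repressor KosS bound, *elnK* is not transcribed.
So ElnK is not produced.
With no repressor bound, *mibT* is transcribed.
→ *mibT* is ON in B.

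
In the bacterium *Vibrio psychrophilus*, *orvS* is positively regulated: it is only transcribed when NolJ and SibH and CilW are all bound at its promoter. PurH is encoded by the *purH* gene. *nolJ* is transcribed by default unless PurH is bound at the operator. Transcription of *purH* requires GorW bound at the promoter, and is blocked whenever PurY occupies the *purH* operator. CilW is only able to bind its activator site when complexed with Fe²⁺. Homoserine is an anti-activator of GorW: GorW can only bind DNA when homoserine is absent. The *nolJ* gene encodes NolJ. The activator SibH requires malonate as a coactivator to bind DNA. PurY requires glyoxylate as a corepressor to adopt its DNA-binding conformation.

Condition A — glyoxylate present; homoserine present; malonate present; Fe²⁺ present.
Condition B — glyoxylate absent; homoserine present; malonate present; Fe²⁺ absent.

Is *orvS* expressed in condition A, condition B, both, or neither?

Condition A:
Glyoxylate is present, so PurY is active.
Homoserine is present, so GorW is inactive.
With repressor PurY bound, *purH* is not transcribed.
So PurH is not produced.
With no repressor bound, *nolJ* is transcribed.
So NolJ is produced and active.
Malonate is present, so SibH is active.
Fe²⁺ is present, so CilW is active.
No repressor is bound and NolJ and SibH and CilW are active, so *orvS* is transcribed.
→ *orvS* is ON in A.
Condition B:
Glyoxylate is absent, so PurY is inactive.
Homoserine is present, so GorW is inactive.
Required activator GorW is absent, so *purH* is not transcribed.
So PurH is not produced.
With no repressor bound, *nolJ* is transcribed.
So NolJ is produced and active.
Malonate is present, so SibH is active.
Fe²⁺ is absent, so CilW is inactive.
Required activator CilW is absent, so *orvS* is not transcribed.
→ *orvS* is OFF in B.

A only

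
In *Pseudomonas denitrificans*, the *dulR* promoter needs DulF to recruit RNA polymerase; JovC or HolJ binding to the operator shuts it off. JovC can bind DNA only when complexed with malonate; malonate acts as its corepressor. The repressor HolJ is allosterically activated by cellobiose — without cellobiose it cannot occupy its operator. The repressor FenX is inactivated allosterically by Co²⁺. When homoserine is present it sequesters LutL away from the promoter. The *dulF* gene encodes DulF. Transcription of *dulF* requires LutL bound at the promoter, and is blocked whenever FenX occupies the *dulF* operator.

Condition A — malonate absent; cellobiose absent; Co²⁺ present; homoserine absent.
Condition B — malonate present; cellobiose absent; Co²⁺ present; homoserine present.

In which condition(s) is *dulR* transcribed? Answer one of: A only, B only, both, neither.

A only

Condition A:
Malonate is absent, so JovC is inactive.
Cellobiose is absent, so HolJ is inactive.
Co²⁺ is present, so FenX is inactive.
Homoserine is absent, so LutL is active.
No repressor is bound and LutL is active, so *dulF* is transcribed.
So DulF is produced and active.
No repressor is bound and DulF is active, so *dulR* is transcribed.
→ *dulR* is ON in A.
Condition B:
Malonate is present, so JovC is active.
Cellobiose is absent, so HolJ is inactive.
Co²⁺ is present, so FenX is inactive.
Homoserine is present, so LutL is inactive.
Required activator LutL is absent, so *dulF* is not transcribed.
So DulF is not produced.
With repressor JovC bound, *dulR* is not transcribed.
→ *dulR* is OFF in B.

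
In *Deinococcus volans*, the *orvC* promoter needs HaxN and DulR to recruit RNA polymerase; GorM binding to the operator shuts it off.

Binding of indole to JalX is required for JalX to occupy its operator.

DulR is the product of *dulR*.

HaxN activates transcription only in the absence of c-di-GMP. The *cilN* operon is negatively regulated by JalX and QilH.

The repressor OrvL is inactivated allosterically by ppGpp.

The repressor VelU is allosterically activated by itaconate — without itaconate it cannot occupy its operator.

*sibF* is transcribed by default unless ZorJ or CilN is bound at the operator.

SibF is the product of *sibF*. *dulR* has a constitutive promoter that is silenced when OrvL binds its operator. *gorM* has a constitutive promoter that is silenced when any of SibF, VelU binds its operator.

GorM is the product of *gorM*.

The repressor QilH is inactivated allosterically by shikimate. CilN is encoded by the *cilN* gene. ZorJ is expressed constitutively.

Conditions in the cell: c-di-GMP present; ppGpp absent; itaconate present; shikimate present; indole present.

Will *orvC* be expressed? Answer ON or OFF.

c-di-GMP is present, so HaxN is inactive.
ppGpp is absent, so OrvL is active.
With repressor OrvL bound, *dulR* is not transcribed.
So DulR is not produced.
ZorJ is produced constitutively and is active.
Indole is present, so JalX is active.
Shikimate is present, so QilH is inactive.
With repressor JalX bound, *cilN* is not transcribed.
So CilN is not produced.
With repressor ZorJ bound, *sibF* is not transcribed.
So SibF is not produced.
Itaconate is present, so VelU is active.
With repressor VelU bound, *gorM* is not transcribed.
So GorM is not produced.
Required activator HaxN is absent, so *orvC* is not transcribed.

OFF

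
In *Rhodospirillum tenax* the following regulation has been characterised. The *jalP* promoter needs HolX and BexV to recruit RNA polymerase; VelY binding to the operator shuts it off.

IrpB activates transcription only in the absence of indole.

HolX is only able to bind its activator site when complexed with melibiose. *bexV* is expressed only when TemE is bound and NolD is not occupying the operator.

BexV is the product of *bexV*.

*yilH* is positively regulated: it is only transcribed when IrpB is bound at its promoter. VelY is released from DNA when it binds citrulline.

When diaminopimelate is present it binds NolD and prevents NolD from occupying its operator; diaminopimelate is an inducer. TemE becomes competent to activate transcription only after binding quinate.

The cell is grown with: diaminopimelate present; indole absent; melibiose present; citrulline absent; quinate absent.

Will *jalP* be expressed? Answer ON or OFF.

OFF

Citrulline is absent, so VelY is active.
Melibiose is present, so HolX is active.
Diaminopimelate is present, so NolD is inactive.
Quinate is absent, so TemE is inactive.
Required activator TemE is absent, so *bexV* is not transcribed.
So BexV is not produced.
With repressor VelY bound, *jalP* is not transcribed.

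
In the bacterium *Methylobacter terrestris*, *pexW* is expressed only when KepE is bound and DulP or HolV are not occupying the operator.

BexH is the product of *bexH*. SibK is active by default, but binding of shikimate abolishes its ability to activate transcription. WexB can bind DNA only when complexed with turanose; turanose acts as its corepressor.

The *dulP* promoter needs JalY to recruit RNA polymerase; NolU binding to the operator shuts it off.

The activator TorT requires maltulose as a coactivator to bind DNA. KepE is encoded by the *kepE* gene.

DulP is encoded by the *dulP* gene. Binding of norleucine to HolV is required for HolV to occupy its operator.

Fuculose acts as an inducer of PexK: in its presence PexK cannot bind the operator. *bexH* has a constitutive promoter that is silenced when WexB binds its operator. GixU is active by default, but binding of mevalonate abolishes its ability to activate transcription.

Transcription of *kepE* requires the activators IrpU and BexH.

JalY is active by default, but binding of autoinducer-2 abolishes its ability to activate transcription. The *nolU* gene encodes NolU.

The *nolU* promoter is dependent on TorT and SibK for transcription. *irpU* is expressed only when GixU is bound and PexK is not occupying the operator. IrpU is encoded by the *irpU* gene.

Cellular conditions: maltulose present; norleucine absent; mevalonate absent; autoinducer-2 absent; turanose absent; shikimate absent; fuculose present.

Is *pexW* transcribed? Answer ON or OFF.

Maltulose is present, so TorT is active.
Shikimate is absent, so SibK is active.
No repressor is bound and TorT and SibK are active, so *nolU* is transcribed.
So NolU is produced and active.
Autoinducer-2 is absent, so JalY is active.
With repressor NolU bound, *dulP* is not transcribed.
So DulP is not produced.
Fuculose is present, so PexK is inactive.
Mevalonate is absent, so GixU is active.
No repressor is bound and GixU is active, so *irpU* is transcribed.
So IrpU is produced and active.
Turanose is absent, so WexB is inactive.
With no repressor bound, *bexH* is transcribed.
So BexH is produced and active.
No repressor is bound and IrpU and BexH are active, so *kepE* is transcribed.
So KepE is produced and active.
Norleucine is absent, so HolV is inactive.
No repressor is bound and KepE is active, so *pexW* is transcribed.

ON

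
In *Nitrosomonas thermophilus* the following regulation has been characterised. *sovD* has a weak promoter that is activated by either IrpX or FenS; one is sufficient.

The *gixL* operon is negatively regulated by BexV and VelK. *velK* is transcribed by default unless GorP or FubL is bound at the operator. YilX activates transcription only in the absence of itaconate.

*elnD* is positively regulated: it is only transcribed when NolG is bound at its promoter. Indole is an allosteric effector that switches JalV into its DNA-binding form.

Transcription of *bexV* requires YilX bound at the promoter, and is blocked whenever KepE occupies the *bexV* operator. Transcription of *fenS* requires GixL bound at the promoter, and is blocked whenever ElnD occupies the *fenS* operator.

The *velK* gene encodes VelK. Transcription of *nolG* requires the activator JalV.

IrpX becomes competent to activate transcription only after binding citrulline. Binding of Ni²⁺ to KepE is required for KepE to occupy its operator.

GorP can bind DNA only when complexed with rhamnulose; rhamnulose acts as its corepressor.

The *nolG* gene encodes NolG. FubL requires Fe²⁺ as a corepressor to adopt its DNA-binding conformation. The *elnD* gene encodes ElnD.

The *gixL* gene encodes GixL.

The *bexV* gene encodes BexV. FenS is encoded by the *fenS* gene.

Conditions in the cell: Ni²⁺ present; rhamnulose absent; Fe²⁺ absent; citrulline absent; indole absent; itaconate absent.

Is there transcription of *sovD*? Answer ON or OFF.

Citrulline is absent, so IrpX is inactive.
Indole is absent, so JalV is inactive.
Required activator JalV is absent, so *nolG* is not transcribed.
So NolG is not produced.
Required activator NolG is absent, so *elnD* is not transcribed.
So ElnD is not produced.
Itaconate is absent, so YilX is active.
Ni²⁺ is present, so KepE is active.
With repressor KepE bound, *bexV* is not transcribed.
So BexV is not produced.
Rhamnulose is absent, so GorP is inactive.
Fe²⁺ is absent, so FubL is inactive.
With no repressor bound, *velK* is transcribed.
So VelK is produced and active.
With repressor VelK bound, *gixL* is not transcribed.
So GixL is not produced.
Required activator GixL is absent, so *fenS* is not transcribed.
So FenS is not produced.
No activator is available at the *sovD* promoter, so *sovD* is not transcribed.

OFF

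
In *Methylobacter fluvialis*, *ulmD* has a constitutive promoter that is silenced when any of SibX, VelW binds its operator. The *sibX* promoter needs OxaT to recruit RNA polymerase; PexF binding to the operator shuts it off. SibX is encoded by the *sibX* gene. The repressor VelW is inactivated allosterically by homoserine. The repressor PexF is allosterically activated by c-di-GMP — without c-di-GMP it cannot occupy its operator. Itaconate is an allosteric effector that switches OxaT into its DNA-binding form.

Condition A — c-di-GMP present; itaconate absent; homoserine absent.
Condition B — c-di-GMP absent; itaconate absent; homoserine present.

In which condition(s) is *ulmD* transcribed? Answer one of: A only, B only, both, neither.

B only

Condition A:
c-di-GMP is present, so PexF is active.
Itaconate is absent, so OxaT is inactive.
With repressor PexF bound, *sibX* is not transcribed.
So SibX is not produced.
Homoserine is absent, so VelW is active.
With repressor VelW bound, *ulmD* is not transcribed.
→ *ulmD* is OFF in A.
Condition B:
c-di-GMP is absent, so PexF is inactive.
Itaconate is absent, so OxaT is inactive.
Required activator OxaT is absent, so *sibX* is not transcribed.
So SibX is not produced.
Homoserine is present, so VelW is inactive.
With no repressor bound, *ulmD* is transcribed.
→ *ulmD* is ON in B.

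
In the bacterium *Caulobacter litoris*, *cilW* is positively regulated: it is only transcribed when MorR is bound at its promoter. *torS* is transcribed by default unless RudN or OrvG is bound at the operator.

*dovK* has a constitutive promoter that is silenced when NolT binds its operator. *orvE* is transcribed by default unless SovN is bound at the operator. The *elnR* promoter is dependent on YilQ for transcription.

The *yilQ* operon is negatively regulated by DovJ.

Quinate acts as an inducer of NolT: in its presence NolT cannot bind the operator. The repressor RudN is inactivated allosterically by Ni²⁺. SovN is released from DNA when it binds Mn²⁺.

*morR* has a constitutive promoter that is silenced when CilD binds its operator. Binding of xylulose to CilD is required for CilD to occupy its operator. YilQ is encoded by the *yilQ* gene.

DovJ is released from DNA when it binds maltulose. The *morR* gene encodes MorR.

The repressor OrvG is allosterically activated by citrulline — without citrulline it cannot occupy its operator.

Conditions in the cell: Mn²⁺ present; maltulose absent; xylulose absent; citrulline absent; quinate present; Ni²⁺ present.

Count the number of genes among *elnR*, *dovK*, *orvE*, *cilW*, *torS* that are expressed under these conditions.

4

Maltulose is absent, so DovJ is active.
With repressor DovJ bound, *yilQ* is not transcribed.
So YilQ is not produced.
Required activator YilQ is absent, so *elnR* is not transcribed.
→ *elnR* is OFF.
Quinate is present, so NolT is inactive.
With no repressor bound, *dovK* is transcribed.
→ *dovK* is ON.
Mn²⁺ is present, so SovN is inactive.
With no repressor bound, *orvE* is transcribed.
→ *orvE* is ON.
Xylulose is absent, so CilD is inactive.
With no repressor bound, *morR* is transcribed.
So MorR is produced and active.
No repressor is bound and MorR is active, so *cilW* is transcribed.
→ *cilW* is ON.
Ni²⁺ is present, so RudN is inactive.
Citrulline is absent, so OrvG is inactive.
With no repressor bound, *torS* is transcribed.
→ *torS* is ON.
4 of the 5 genes are transcribed.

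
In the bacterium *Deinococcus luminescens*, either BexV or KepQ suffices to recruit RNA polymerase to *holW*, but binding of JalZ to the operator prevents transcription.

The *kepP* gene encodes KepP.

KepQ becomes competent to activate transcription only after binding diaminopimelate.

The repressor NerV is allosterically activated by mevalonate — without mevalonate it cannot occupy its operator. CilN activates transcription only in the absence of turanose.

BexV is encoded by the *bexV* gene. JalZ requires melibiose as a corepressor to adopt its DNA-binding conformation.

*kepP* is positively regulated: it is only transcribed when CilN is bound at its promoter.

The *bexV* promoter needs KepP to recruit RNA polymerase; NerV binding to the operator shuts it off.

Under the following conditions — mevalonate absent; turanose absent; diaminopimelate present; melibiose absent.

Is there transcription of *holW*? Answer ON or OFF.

ON

Melibiose is absent, so JalZ is inactive.
Turanose is absent, so CilN is active.
No repressor is bound and CilN is active, so *kepP* is transcribed.
So KepP is produced and active.
Mevalonate is absent, so NerV is inactive.
No repressor is bound and KepP is active, so *bexV* is transcribed.
So BexV is produced and active.
Diaminopimelate is present, so KepQ is active.
Activator BexV is present, so *holW* is transcribed.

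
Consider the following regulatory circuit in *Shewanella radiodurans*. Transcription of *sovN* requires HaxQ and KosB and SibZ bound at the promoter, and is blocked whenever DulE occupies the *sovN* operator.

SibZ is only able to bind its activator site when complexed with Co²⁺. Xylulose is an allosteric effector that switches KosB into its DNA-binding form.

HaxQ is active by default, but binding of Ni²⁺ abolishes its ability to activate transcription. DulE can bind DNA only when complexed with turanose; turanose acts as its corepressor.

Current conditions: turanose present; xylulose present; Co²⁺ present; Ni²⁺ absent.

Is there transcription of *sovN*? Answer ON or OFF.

OFF

Ni²⁺ is absent, so HaxQ is active.
Xylulose is present, so KosB is active.
Turanose is present, so DulE is active.
Co²⁺ is present, so SibZ is active.
With repressor DulE bound, *sovN* is not transcribed.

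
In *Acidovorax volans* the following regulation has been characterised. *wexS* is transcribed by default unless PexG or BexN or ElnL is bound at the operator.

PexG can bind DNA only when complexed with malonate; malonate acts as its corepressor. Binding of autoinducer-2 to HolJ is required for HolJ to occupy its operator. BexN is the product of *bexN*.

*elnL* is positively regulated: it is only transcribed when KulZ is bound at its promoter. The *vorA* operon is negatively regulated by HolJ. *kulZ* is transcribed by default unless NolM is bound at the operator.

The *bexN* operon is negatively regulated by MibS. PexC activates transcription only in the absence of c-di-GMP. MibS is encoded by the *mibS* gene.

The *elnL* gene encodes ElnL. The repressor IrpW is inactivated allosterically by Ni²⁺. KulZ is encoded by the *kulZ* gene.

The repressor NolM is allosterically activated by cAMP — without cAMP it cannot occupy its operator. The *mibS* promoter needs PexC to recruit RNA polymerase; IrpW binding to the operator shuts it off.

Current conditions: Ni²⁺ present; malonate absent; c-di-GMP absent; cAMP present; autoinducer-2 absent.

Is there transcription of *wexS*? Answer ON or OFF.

Malonate is absent, so PexG is inactive.
Ni²⁺ is present, so IrpW is inactive.
c-di-GMP is absent, so PexC is active.
No repressor is bound and PexC is active, so *mibS* is transcribed.
So MibS is produced and active.
With repressor MibS bound, *bexN* is not transcribed.
So BexN is not produced.
cAMP is present, so NolM is active.
With repressor NolM bound, *kulZ* is not transcribed.
So KulZ is not produced.
Required activator KulZ is absent, so *elnL* is not transcribed.
So ElnL is not produced.
With no repressor bound, *wexS* is transcribed.

ON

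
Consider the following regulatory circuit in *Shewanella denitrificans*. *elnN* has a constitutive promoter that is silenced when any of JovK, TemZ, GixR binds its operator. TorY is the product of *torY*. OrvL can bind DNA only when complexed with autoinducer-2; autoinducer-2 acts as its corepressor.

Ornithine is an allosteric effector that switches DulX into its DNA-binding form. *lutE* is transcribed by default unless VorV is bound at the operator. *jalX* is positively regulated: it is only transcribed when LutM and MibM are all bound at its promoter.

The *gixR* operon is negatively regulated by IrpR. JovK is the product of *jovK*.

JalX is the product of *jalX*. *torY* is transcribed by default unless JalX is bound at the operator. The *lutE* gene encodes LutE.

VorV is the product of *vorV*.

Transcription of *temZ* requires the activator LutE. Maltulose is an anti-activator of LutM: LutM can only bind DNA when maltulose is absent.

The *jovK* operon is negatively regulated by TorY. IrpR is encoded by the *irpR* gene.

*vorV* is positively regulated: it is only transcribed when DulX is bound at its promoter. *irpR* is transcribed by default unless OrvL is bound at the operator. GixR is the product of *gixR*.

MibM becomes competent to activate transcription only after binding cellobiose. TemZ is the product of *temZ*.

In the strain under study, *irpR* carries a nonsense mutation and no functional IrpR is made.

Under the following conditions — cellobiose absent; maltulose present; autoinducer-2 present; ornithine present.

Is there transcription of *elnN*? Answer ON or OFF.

OFF

Maltulose is present, so LutM is inactive.
Cellobiose is absent, so MibM is inactive.
Required activator LutM is absent, so *jalX* is not transcribed.
So JalX is not produced.
With no repressor bound, *torY* is transcribed.
So TorY is produced and active.
With repressor TorY bound, *jovK* is not transcribed.
So JovK is not produced.
Ornithine is present, so DulX is active.
No repressor is bound and DulX is active, so *vorV* is transcribed.
So VorV is produced and active.
With repressor VorV bound, *lutE* is not transcribed.
So LutE is not produced.
Required activator LutE is absent, so *temZ* is not transcribed.
So TemZ is not produced.
IrpR is non-functional in this strain, so it has no effect.
With no repressor bound, *gixR* is transcribed.
So GixR is produced and active.
With repressor GixR bound, *elnN* is not transcribed.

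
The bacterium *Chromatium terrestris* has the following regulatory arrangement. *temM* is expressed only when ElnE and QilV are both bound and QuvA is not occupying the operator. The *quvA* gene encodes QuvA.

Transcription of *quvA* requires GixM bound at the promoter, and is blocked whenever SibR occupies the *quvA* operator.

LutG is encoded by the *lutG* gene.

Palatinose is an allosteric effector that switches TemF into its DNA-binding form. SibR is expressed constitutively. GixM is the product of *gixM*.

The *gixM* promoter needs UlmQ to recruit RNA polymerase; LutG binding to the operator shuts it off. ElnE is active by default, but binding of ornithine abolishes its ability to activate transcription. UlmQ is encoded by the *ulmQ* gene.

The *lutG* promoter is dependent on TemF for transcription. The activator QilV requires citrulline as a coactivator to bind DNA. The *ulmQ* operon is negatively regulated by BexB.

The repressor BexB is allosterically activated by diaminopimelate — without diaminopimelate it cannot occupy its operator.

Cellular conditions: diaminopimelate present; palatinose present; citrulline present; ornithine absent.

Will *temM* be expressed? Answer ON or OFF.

ON

Ornithine is absent, so ElnE is active.
Citrulline is present, so QilV is active.
Palatinose is present, so TemF is active.
No repressor is bound and TemF is active, so *lutG* is transcribed.
So LutG is produced and active.
Diaminopimelate is present, so BexB is active.
With repressor BexB bound, *ulmQ* is not transcribed.
So UlmQ is not produced.
With repressor LutG bound, *gixM* is not transcribed.
So GixM is not produced.
SibR is produced constitutively and is active.
With repressor SibR bound, *quvA* is not transcribed.
So QuvA is not produced.
No repressor is bound and ElnE and QilV are active, so *temM* is transcribed.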